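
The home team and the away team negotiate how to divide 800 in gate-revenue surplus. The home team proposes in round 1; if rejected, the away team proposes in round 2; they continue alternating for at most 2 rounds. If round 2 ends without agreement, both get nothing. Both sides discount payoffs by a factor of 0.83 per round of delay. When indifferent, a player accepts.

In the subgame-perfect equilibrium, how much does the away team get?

664

Round 2 (the away team proposes): the home team will accept anything ≥ 0, so the away team offers 0 and keeps 800.
Round 1 (the home team proposes): the away team can get 800 next round, worth 0.83 × 800 = 664 now. The home team offers 664 and keeps 800 − 664 = 136.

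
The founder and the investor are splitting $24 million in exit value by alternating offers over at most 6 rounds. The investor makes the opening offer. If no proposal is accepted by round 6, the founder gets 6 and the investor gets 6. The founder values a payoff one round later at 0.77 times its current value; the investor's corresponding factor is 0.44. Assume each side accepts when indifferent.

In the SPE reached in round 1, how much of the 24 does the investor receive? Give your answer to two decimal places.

Solve by backward induction from round 6.
Round 6 (the founder proposes): the investor gets 6 if talks fail, so the founder offers 6 and keeps 18.
Round 5 (the investor proposes): the founder can get 18 next round, worth 0.77 × 18 = 13.86 now. The investor offers 13.86 and keeps 24 − 13.86 = 10.14.
Round 4 (the founder proposes): the investor can get 10.14 next round, worth 0.44 × 10.14 = 4.4616 now. The founder offers 4.4616 and keeps 24 − 4.4616 = 19.5384.
Round 3 (the investor proposes): the founder can get 19.5384 next round, worth 0.77 × 19.5384 = 15.044568 now, so the investor offers 15.044568, keeping 8.955432.
Round 2 (the founder proposes): the investor can get 8.955432 next round, worth 0.44 × 8.955432 = 3.94039008 now, so the founder offers 3.94039008, keeping 20.05960992.
Round 1 (the investor proposes): the founder can get 20.05960992 next round, worth 0.77 × 20.05960992 = 15.4458996384 now. The investor offers 15.4458996384 and keeps 24 − 15.4458996384 = 8.5541003616.

8.55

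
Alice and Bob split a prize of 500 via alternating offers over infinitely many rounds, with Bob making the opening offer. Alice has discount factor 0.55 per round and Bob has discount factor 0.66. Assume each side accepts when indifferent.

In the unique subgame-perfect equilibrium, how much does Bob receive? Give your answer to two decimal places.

353.22

In a stationary SPE each proposer offers the other exactly their discounted continuation value.
If Bob keeps x when proposing and Alice keeps y when proposing, then x = 500 − 0.55y and y = 500 − 0.66x.
Solving: x = 500(1 − 0.55) / (1 − 0.66·0.55) = 225 / 0.637 ≈ 353.2182.
Alice gets 500 − 353.2182 ≈ 146.7818.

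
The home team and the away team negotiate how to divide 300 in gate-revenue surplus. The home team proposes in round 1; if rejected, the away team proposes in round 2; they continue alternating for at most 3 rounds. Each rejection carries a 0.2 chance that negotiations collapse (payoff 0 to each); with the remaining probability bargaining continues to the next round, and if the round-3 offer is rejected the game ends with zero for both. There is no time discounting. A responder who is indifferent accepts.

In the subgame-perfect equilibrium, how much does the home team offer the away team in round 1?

Round 3 (the home team proposes): the away team will accept anything ≥ 0, so the home team offers 0 and keeps 300.
Round 2 (the away team proposes): rejecting gives the home team an expected 0.8 × 300 = 240, so the away team offers 240, keeping 60.
Round 1 (the home team proposes): rejecting gives the away team an expected 0.8 × 60 = 48, so the home team offers 48, keeping 252.

48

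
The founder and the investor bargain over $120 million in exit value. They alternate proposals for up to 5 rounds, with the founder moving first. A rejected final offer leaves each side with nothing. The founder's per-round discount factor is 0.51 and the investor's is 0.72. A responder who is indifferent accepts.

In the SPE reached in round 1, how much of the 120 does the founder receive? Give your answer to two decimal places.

Work backward from the last round.
Round 5 (the founder proposes): rejection yields 0 for the investor; the founder offers 0 and keeps 120.
Round 4 (the investor proposes): the founder can get 120 next round, worth 0.51 × 120 = 61.2 now. The investor offers 61.2 and keeps 120 − 61.2 = 58.8.
Round 3 (the founder proposes): the investor can get 58.8 next round, worth 0.72 × 58.8 = 42.336 now. The founder offers 42.336 and keeps 120 − 42.336 = 77.664.
Round 2 (the investor proposes): the founder can get 77.664 next round, worth 0.51 × 77.664 = 39.60864 now. The investor offers 39.60864 and keeps 120 − 39.60864 = 80.39136.
Round 1 (the founder proposes): the investor can get 80.39136 next round, worth 0.72 × 80.39136 = 57.8817792 now; the founder offers that and keeps 62.1182208.

62.12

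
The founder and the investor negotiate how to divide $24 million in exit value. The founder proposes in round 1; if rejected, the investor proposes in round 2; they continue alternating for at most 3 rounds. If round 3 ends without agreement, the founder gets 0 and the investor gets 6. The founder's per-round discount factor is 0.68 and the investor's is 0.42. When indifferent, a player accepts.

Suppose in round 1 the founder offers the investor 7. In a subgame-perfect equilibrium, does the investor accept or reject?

Accept

Round 3 (the founder proposes): the investor gets 6 if talks fail, so the founder offers 6 and keeps 18.
Round 2 (the investor proposes): the founder can get 18 next round, worth 0.68 × 18 = 12.24 now, so the investor offers 12.24, keeping 11.76.
So by rejecting in round 1, the investor gets 11.76 next round, worth 0.42 × 11.76 = 4.9392 now.
Offer 7 ≥ 4.9392, so the investor accepts.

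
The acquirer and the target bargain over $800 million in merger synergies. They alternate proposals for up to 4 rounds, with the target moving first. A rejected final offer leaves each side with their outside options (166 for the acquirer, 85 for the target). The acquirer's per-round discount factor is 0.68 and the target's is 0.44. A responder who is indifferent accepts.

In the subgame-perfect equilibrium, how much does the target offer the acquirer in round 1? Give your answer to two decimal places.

450.11

Round 4 (the acquirer proposes): the target gets 85 if talks fail, so the acquirer offers 85 and keeps 715.
Round 3 (the target proposes): the acquirer can get 715 next round, worth 0.68 × 715 = 486.2 now. The target offers 486.2 and keeps 800 − 486.2 = 313.8.
Round 2 (the acquirer proposes): the target can get 313.8 next round, worth 0.44 × 313.8 = 138.072 now, so the acquirer offers 138.072, keeping 661.928.
Round 1 (the target proposes): the acquirer can get 661.928 next round, worth 0.68 × 661.928 = 450.11104 now; the target offers that and keeps 349.88896.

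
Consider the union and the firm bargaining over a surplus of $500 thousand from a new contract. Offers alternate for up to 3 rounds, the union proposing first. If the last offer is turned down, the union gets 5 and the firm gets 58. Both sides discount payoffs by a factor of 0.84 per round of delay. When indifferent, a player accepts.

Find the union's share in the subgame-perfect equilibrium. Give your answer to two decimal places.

391.88

Round 3 (the union proposes): the firm gets 58 if talks fail, so the union offers 58 and keeps 442.
Round 2 (the firm proposes): the union can get 442 next round, worth 0.84 × 442 = 371.28 now; the firm offers that and keeps 128.72.
Round 1 (the union proposes): the firm can get 128.72 next round, worth 0.84 × 128.72 = 108.1248 now, so the union offers 108.1248, keeping 391.8752.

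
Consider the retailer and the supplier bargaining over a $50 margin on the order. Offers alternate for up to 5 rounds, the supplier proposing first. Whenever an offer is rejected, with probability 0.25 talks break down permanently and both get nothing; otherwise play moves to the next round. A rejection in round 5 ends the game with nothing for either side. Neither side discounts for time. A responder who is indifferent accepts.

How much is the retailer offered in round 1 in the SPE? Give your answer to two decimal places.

14.65

By backward induction:
Round 5 (the supplier proposes): the retailer will accept anything ≥ 0, so the supplier offers 0 and keeps 50.
Round 4 (the retailer proposes): rejecting gives the supplier an expected 0.75 × 50 = 37.5. The retailer offers 37.5 and keeps 50 − 37.5 = 12.5.
Round 3 (the supplier proposes): rejecting gives the retailer an expected 0.75 × 12.5 = 9.375, so the supplier offers 9.375, keeping 40.625.
Round 2 (the retailer proposes): rejecting gives the supplier an expected 0.75 × 40.625 = 30.46875, so the retailer offers 30.46875, keeping 19.53125.
Round 1 (the supplier proposes): rejecting gives the retailer an expected 0.75 × 19.53125 = 14.6484375. The supplier offers 14.6484375 and keeps 50 − 14.6484375 = 35.3515625.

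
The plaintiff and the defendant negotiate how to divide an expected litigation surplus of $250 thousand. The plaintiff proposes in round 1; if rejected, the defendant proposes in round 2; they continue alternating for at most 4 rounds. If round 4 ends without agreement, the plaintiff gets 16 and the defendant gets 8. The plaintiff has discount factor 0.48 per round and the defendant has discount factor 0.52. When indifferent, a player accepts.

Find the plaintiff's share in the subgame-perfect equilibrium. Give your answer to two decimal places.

Round 4 (the defendant proposes): the plaintiff gets 16 if talks fail, so the defendant offers 16 and keeps 234.
Round 3 (the plaintiff proposes): the defendant can get 234 next round, worth 0.52 × 234 = 121.68 now. The plaintiff offers 121.68 and keeps 250 − 121.68 = 128.32.
Round 2 (the defendant proposes): the plaintiff can get 128.32 next round, worth 0.48 × 128.32 = 61.5936 now; the defendant offers that and keeps 188.4064.
Round 1 (the plaintiff proposes): the defendant can get 188.4064 next round, worth 0.52 × 188.4064 = 97.971328 now, so the plaintiff offers 97.971328, keeping 152.028672.

152.03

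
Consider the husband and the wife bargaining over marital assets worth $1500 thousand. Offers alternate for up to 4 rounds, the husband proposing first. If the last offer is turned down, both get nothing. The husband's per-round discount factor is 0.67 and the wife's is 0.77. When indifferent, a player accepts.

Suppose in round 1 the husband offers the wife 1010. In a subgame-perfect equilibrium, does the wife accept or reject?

Round 4 (the wife proposes): the husband will accept anything ≥ 0, so the wife offers 0 and keeps 1500.
Round 3 (the husband proposes): the wife can get 1500 next round, worth 0.77 × 1500 = 1155 now; the husband offers that and keeps 345.
Round 2 (the wife proposes): the husband can get 345 next round, worth 0.67 × 345 = 231.15 now. The wife offers 231.15 and keeps 1500 − 231.15 = 1268.85.
So by rejecting in round 1, the wife gets 1268.85 next round, worth 0.77 × 1268.85 = 977.0145 now.
Offer 1010 ≥ 977.0145, so the wife accepts.

Accept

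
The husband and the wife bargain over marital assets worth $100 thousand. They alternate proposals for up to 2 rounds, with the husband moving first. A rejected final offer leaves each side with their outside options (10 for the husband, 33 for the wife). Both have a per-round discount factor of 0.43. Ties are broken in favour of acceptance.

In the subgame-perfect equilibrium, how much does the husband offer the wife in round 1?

38.7

Round 2 (the wife proposes): the husband gets 10 if talks fail, so the wife offers 10 and keeps 90.
Round 1 (the husband proposes): the wife can get 90 next round, worth 0.43 × 90 = 38.7 now. The husband offers 38.7 and keeps 100 − 38.7 = 61.3.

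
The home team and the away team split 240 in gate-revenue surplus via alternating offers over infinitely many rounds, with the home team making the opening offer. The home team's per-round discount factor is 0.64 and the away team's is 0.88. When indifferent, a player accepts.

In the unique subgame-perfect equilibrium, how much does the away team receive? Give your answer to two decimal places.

174.07

When the home team proposes, the away team accepts any offer worth at least 0.88 times what the away team would get by proposing next round; and vice versa.
This gives x = 240 − 0.88y and y = 240 − 0.64x, where x and y are each side's share when it proposes.
Hence (1 − 0.88·0.64)x = 240(1 − 0.88), i.e. 0.4368·x = 28.8.
x ≈ 65.9341; the away team's share is 240 − x ≈ 174.0659.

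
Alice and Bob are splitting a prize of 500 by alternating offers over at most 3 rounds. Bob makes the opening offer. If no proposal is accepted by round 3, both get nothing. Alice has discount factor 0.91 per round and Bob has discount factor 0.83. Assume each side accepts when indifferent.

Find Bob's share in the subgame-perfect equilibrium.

By backward induction:
Round 3 (Bob proposes): Alice will accept anything ≥ 0, so Bob offers 0 and keeps 500.
Round 2 (Alice proposes): Bob can get 500 next round, worth 0.83 × 500 = 415 now, so Alice offers 415, keeping 85.
Round 1 (Bob proposes): Alice can get 85 next round, worth 0.91 × 85 = 77.35 now. Bob offers 77.35 and keeps 500 − 77.35 = 422.65.

422.65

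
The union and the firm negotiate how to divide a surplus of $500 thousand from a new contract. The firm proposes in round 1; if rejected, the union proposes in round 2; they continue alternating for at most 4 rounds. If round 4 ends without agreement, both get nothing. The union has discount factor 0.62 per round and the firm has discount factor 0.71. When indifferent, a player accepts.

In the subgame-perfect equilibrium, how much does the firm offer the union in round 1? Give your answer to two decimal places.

226.36

Work backward from the last round.
Round 4 (the union proposes): the firm will accept anything ≥ 0, so the union offers 0 and keeps 500.
Round 3 (the firm proposes): the union can get 500 next round, worth 0.62 × 500 = 310 now; the firm offers that and keeps 190.
Round 2 (the union proposes): the firm can get 190 next round, worth 0.71 × 190 = 134.9 now. The union offers 134.9 and keeps 500 − 134.9 = 365.1.
Round 1 (the firm proposes): the union can get 365.1 next round, worth 0.62 × 365.1 = 226.362 now; the firm offers that and keeps 273.638.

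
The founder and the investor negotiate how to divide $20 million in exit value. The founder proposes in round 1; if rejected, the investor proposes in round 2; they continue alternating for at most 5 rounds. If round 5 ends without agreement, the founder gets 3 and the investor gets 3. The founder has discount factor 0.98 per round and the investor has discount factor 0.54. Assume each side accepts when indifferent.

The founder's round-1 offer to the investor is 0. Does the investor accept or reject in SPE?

Reject

Round 5 (the founder proposes): the investor gets 3 if talks fail, so the founder offers 3 and keeps 17.
Round 4 (the investor proposes): the founder can get 17 next round, worth 0.98 × 17 = 16.66 now, so the investor offers 16.66, keeping 3.34.
Round 3 (the founder proposes): the investor can get 3.34 next round, worth 0.54 × 3.34 = 1.8036 now, so the founder offers 1.8036, keeping 18.1964.
Round 2 (the investor proposes): the founder can get 18.1964 next round, worth 0.98 × 18.1964 = 17.832472 now, so the investor offers 17.832472, keeping 2.167528.
So by rejecting in round 1, the investor gets 2.167528 next round, worth 0.54 × 2.167528 = 1.17046512 now.
Offer 0 < 1.17046512, so the investor rejects.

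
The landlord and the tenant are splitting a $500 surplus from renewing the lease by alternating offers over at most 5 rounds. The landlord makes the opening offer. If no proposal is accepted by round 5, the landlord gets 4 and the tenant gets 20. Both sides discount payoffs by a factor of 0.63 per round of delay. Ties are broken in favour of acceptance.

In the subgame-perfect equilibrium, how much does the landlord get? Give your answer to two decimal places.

By backward induction:
Round 5 (the landlord proposes): the tenant gets 20 if talks fail, so the landlord offers 20 and keeps 480.
Round 4 (the tenant proposes): the landlord can get 480 next round, worth 0.63 × 480 = 302.4 now; the tenant offers that and keeps 197.6.
Round 3 (the landlord proposes): the tenant can get 197.6 next round, worth 0.63 × 197.6 = 124.488 now; the landlord offers that and keeps 375.512.
Round 2 (the tenant proposes): the landlord can get 375.512 next round, worth 0.63 × 375.512 = 236.57256 now, so the tenant offers 236.57256, keeping 263.42744.
Round 1 (the landlord proposes): the tenant can get 263.42744 next round, worth 0.63 × 263.42744 = 165.9592872 now, so the landlord offers 165.9592872, keeping 334.0407128.

334.04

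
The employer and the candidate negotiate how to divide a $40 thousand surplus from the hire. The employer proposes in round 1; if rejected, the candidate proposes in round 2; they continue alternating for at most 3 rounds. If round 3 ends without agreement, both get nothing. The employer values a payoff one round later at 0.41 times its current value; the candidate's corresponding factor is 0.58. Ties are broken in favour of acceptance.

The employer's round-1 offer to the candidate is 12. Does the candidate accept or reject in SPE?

Reject

Round 3 (the employer proposes): rejection yields 0 for the candidate; the employer offers 0 and keeps 40.
Round 2 (the candidate proposes): the employer can get 40 next round, worth 0.41 × 40 = 16.4 now; the candidate offers that and keeps 23.6.
So by rejecting in round 1, the candidate gets 23.6 next round, worth 0.58 × 23.6 = 13.688 now.
Offer 12 < 13.688, so the candidate rejects.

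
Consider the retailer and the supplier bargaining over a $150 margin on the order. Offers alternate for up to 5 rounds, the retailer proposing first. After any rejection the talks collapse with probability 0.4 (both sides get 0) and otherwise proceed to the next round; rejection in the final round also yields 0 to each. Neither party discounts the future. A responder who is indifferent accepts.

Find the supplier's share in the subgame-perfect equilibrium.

48.96

By backward induction:
Round 5 (the retailer proposes): the supplier will accept anything ≥ 0, so the retailer offers 0 and keeps 150.
Round 4 (the supplier proposes): rejecting gives the retailer an expected 0.6 × 150 = 90, so the supplier offers 90, keeping 60.
Round 3 (the retailer proposes): rejecting gives the supplier an expected 0.6 × 60 = 36. The retailer offers 36 and keeps 150 − 36 = 114.
Round 2 (the supplier proposes): rejecting gives the retailer an expected 0.6 × 114 = 68.4, so the supplier offers 68.4, keeping 81.6.
Round 1 (the retailer proposes): rejecting gives the supplier an expected 0.6 × 81.6 = 48.96; the retailer offers that and keeps 101.04.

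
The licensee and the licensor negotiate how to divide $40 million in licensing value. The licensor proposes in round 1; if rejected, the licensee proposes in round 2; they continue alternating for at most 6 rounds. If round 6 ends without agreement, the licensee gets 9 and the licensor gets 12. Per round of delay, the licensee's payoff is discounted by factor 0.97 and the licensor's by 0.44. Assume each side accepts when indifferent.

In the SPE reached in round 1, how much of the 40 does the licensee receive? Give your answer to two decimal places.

Round 6 (the licensee proposes): the licensor gets 12 if talks fail, so the licensee offers 12 and keeps 28.
Round 5 (the licensor proposes): the licensee can get 28 next round, worth 0.97 × 28 = 27.16 now. The licensor offers 27.16 and keeps 40 − 27.16 = 12.84.
Round 4 (the licensee proposes): the licensor can get 12.84 next round, worth 0.44 × 12.84 = 5.6496 now; the licensee offers that and keeps 34.3504.
Round 3 (the licensor proposes): the licensee can get 34.3504 next round, worth 0.97 × 34.3504 = 33.319888 now. The licensor offers 33.319888 and keeps 40 − 33.319888 = 6.680112.
Round 2 (the licensee proposes): the licensor can get 6.680112 next round, worth 0.44 × 6.680112 = 2.93924928 now, so the licensee offers 2.93924928, keeping 37.06075072.
Round 1 (the licensor proposes): the licensee can get 37.06075072 next round, worth 0.97 × 37.06075072 = 35.9489281984 now; the licensor offers that and keeps 4.0510718016.

35.95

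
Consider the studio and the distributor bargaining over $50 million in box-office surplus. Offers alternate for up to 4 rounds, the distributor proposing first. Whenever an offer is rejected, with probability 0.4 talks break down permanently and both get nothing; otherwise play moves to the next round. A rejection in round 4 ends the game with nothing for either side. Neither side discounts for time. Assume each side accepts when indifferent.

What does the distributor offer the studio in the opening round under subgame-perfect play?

Round 4 (the studio proposes): rejection yields 0 for the distributor; the studio offers 0 and keeps 50.
Round 3 (the distributor proposes): rejecting gives the studio an expected 0.6 × 50 = 30. The distributor offers 30 and keeps 50 − 30 = 20.
Round 2 (the studio proposes): rejecting gives the distributor an expected 0.6 × 20 = 12; the studio offers that and keeps 38.
Round 1 (the distributor proposes): rejecting gives the studio an expected 0.6 × 38 = 22.8. The distributor offers 22.8 and keeps 50 − 22.8 = 27.2.

22.8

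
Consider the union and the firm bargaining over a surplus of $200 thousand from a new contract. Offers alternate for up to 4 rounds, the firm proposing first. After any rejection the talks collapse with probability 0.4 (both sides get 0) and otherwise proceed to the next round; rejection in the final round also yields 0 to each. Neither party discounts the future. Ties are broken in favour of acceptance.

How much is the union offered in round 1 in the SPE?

By backward induction:
Round 4 (the union proposes): rejection yields 0 for the firm; the union offers 0 and keeps 200.
Round 3 (the firm proposes): rejecting gives the union an expected 0.6 × 200 = 120. The firm offers 120 and keeps 200 − 120 = 80.
Round 2 (the union proposes): rejecting gives the firm an expected 0.6 × 80 = 48; the union offers that and keeps 152.
Round 1 (the firm proposes): rejecting gives the union an expected 0.6 × 152 = 91.2. The firm offers 91.2 and keeps 200 − 91.2 = 108.8.

91.2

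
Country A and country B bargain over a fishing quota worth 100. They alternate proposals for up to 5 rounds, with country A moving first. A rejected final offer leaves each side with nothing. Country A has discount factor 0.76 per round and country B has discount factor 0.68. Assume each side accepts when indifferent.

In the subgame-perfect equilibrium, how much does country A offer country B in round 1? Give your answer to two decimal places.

24.75

Work backward from the last round.
Round 5 (country A proposes): country B will accept anything ≥ 0, so country A offers 0 and keeps 100.
Round 4 (country B proposes): country A can get 100 next round, worth 0.76 × 100 = 76 now; country B offers that and keeps 24.
Round 3 (country A proposes): country B can get 24 next round, worth 0.68 × 24 = 16.32 now; country A offers that and keeps 83.68.
Round 2 (country B proposes): country A can get 83.68 next round, worth 0.76 × 83.68 = 63.5968 now, so country B offers 63.5968, keeping 36.4032.
Round 1 (country A proposes): country B can get 36.4032 next round, worth 0.68 × 36.4032 = 24.754176 now; country A offers that and keeps 75.245824.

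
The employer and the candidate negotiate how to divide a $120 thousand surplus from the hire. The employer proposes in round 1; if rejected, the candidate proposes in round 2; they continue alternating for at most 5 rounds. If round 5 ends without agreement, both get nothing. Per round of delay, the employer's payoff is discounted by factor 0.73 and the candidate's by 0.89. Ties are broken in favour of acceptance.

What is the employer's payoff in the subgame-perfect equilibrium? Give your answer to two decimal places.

Round 5 (the employer proposes): the candidate will accept anything ≥ 0, so the employer offers 0 and keeps 120.
Round 4 (the candidate proposes): the employer can get 120 next round, worth 0.73 × 120 = 87.6 now, so the candidate offers 87.6, keeping 32.4.
Round 3 (the employer proposes): the candidate can get 32.4 next round, worth 0.89 × 32.4 = 28.836 now; the employer offers that and keeps 91.164.
Round 2 (the candidate proposes): the employer can get 91.164 next round, worth 0.73 × 91.164 = 66.54972 now, so the candidate offers 66.54972, keeping 53.45028.
Round 1 (the employer proposes): the candidate can get 53.45028 next round, worth 0.89 × 53.45028 = 47.5707492 now. The employer offers 47.5707492 and keeps 120 − 47.5707492 = 72.4292508.

72.43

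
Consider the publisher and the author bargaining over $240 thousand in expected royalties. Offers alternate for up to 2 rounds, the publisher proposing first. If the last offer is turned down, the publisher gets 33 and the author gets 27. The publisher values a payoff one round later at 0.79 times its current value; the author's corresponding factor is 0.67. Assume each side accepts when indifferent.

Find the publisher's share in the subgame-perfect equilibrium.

Round 2 (the author proposes): the publisher gets 33 if talks fail, so the author offers 33 and keeps 207.
Round 1 (the publisher proposes): the author can get 207 next round, worth 0.67 × 207 = 138.69 now. The publisher offers 138.69 and keeps 240 − 138.69 = 101.31.

101.31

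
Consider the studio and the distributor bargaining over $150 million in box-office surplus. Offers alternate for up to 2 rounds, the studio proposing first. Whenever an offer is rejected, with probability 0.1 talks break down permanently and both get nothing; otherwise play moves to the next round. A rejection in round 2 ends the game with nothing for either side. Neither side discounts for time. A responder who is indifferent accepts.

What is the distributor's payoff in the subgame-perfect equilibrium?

135

By backward induction:
Round 2 (the distributor proposes): the studio will accept anything ≥ 0, so the distributor offers 0 and keeps 150.
Round 1 (the studio proposes): rejecting gives the distributor an expected 0.9 × 150 = 135; the studio offers that and keeps 15.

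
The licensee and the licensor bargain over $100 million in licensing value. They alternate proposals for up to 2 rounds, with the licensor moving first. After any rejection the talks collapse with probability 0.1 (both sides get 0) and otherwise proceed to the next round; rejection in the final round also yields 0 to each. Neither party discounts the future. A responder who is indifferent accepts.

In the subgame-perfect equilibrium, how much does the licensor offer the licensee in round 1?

90

Round 2 (the licensee proposes): rejection yields 0 for the licensor; the licensee offers 0 and keeps 100.
Round 1 (the licensor proposes): rejecting gives the licensee an expected 0.9 × 100 = 90. The licensor offers 90 and keeps 100 − 90 = 10.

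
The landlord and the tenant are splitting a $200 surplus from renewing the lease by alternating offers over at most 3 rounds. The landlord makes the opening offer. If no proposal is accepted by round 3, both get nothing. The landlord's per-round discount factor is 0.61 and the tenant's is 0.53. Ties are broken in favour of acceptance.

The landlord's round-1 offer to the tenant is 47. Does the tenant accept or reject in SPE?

Accept

Round 3 (the landlord proposes): rejection yields 0 for the tenant; the landlord offers 0 and keeps 200.
Round 2 (the tenant proposes): the landlord can get 200 next round, worth 0.61 × 200 = 122 now; the tenant offers that and keeps 78.
So by rejecting in round 1, the tenant gets 78 next round, worth 0.53 × 78 = 41.34 now.
Offer 47 ≥ 41.34, so the tenant accepts.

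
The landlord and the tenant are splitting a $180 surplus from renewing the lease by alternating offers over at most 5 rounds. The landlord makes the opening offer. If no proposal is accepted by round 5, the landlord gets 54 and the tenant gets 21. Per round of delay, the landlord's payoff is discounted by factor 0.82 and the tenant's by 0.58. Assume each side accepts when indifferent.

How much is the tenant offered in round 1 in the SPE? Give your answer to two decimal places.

Round 5 (the landlord proposes): the tenant gets 21 if talks fail, so the landlord offers 21 and keeps 159.
Round 4 (the tenant proposes): the landlord can get 159 next round, worth 0.82 × 159 = 130.38 now. The tenant offers 130.38 and keeps 180 − 130.38 = 49.62.
Round 3 (the landlord proposes): the tenant can get 49.62 next round, worth 0.58 × 49.62 = 28.7796 now, so the landlord offers 28.7796, keeping 151.2204.
Round 2 (the tenant proposes): the landlord can get 151.2204 next round, worth 0.82 × 151.2204 = 124.000728 now, so the tenant offers 124.000728, keeping 55.999272.
Round 1 (the landlord proposes): the tenant can get 55.999272 next round, worth 0.58 × 55.999272 = 32.47957776 now, so the landlord offers 32.47957776, keeping 147.52042224.

32.48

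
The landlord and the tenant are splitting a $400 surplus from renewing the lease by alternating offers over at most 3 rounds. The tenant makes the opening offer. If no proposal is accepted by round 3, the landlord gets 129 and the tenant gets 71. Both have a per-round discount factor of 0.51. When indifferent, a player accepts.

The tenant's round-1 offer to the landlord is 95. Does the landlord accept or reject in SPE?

Reject

Round 3 (the tenant proposes): the landlord gets 129 if talks fail, so the tenant offers 129 and keeps 271.
Round 2 (the landlord proposes): the tenant can get 271 next round, worth 0.51 × 271 = 138.21 now; the landlord offers that and keeps 261.79.
So by rejecting in round 1, the landlord gets 261.79 next round, worth 0.51 × 261.79 = 133.5129 now.
Offer 95 < 133.5129, so the landlord rejects.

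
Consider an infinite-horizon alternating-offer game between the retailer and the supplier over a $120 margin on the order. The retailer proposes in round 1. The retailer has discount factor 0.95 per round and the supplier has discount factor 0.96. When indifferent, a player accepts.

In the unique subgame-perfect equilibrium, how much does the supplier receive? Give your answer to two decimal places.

Let x be the retailer's share when the retailer proposes and y be the supplier's share when the supplier proposes.
The supplier accepts iff offered ≥ 0.96·y, so x = 120 − 0.96y. Symmetrically y = 120 − 0.95x.
Substituting: x = 120 − 0.96(120 − 0.95x), giving x(1 − 0.95·0.96) = 120(1 − 0.96).
So x = 120 × 0.04 / 0.088 ≈ 54.5455, and the supplier receives 120 − x ≈ 65.4545.

65.45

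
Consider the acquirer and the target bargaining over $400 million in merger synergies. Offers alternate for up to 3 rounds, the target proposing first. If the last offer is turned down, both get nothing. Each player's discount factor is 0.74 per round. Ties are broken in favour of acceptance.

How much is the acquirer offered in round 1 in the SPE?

76.96

Work backward from the last round.
Round 3 (the target proposes): rejection yields 0 for the acquirer; the target offers 0 and keeps 400.
Round 2 (the acquirer proposes): the target can get 400 next round, worth 0.74 × 400 = 296 now. The acquirer offers 296 and keeps 400 − 296 = 104.
Round 1 (the target proposes): the acquirer can get 104 next round, worth 0.74 × 104 = 76.96 now. The target offers 76.96 and keeps 400 − 76.96 = 323.04.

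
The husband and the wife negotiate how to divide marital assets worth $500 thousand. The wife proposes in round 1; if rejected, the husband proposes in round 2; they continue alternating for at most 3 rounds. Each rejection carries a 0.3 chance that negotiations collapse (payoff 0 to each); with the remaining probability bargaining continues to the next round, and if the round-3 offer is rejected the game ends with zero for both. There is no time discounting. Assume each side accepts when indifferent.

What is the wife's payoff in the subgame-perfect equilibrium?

395

Round 3 (the wife proposes): rejection yields 0 for the husband; the wife offers 0 and keeps 500.
Round 2 (the husband proposes): rejecting gives the wife an expected 0.7 × 500 = 350. The husband offers 350 and keeps 500 − 350 = 150.
Round 1 (the wife proposes): rejecting gives the husband an expected 0.7 × 150 = 105; the wife offers that and keeps 395.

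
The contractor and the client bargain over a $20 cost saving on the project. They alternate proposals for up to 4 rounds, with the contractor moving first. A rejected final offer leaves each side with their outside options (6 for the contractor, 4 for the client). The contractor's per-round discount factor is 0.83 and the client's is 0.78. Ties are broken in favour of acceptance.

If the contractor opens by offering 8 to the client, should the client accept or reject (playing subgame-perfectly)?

Reject

Round 4 (the client proposes): the contractor gets 6 if talks fail, so the client offers 6 and keeps 14.
Round 3 (the contractor proposes): the client can get 14 next round, worth 0.78 × 14 = 10.92 now; the contractor offers that and keeps 9.08.
Round 2 (the client proposes): the contractor can get 9.08 next round, worth 0.83 × 9.08 = 7.5364 now, so the client offers 7.5364, keeping 12.4636.
So by rejecting in round 1, the client gets 12.4636 next round, worth 0.78 × 12.4636 = 9.721608 now.
Offer 8 < 9.721608, so the client rejects.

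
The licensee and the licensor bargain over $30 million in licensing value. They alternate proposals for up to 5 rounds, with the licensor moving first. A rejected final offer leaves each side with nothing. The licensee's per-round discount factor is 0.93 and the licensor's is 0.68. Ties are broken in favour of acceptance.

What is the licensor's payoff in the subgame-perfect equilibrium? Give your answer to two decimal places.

15.43

Round 5 (the licensor proposes): rejection yields 0 for the licensee; the licensor offers 0 and keeps 30.
Round 4 (the licensee proposes): the licensor can get 30 next round, worth 0.68 × 30 = 20.4 now; the licensee offers that and keeps 9.6.
Round 3 (the licensor proposes): the licensee can get 9.6 next round, worth 0.93 × 9.6 = 8.928 now. The licensor offers 8.928 and keeps 30 − 8.928 = 21.072.
Round 2 (the licensee proposes): the licensor can get 21.072 next round, worth 0.68 × 21.072 = 14.32896 now; the licensee offers that and keeps 15.67104.
Round 1 (the licensor proposes): the licensee can get 15.67104 next round, worth 0.93 × 15.67104 = 14.5740672 now. The licensor offers 14.5740672 and keeps 30 − 14.5740672 = 15.4259328.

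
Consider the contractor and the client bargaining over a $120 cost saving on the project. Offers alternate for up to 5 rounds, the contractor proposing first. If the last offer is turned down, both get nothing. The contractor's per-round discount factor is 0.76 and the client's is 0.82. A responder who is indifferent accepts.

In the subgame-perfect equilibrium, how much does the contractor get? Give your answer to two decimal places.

Round 5 (the contractor proposes): rejection yields 0 for the client; the contractor offers 0 and keeps 120.
Round 4 (the client proposes): the contractor can get 120 next round, worth 0.76 × 120 = 91.2 now. The client offers 91.2 and keeps 120 − 91.2 = 28.8.
Round 3 (the contractor proposes): the client can get 28.8 next round, worth 0.82 × 28.8 = 23.616 now; the contractor offers that and keeps 96.384.
Round 2 (the client proposes): the contractor can get 96.384 next round, worth 0.76 × 96.384 = 73.25184 now, so the client offers 73.25184, keeping 46.74816.
Round 1 (the contractor proposes): the client can get 46.74816 next round, worth 0.82 × 46.74816 = 38.3334912 now, so the contractor offers 38.3334912, keeping 81.6665088.

81.67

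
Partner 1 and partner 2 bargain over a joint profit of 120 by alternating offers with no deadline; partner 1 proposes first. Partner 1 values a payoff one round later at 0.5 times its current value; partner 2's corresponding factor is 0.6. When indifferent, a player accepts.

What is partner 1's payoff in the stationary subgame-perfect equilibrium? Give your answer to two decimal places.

68.57

When partner 1 proposes, partner 2 accepts any offer worth at least 0.6 times what partner 2 would get by proposing next round; and vice versa.
This gives x = 120 − 0.6y and y = 120 − 0.5x, where x and y are each side's share when it proposes.
Hence (1 − 0.6·0.5)x = 120(1 − 0.6), i.e. 0.7·x = 48.
x ≈ 68.5714; partner 2's share is 120 − x ≈ 51.4286.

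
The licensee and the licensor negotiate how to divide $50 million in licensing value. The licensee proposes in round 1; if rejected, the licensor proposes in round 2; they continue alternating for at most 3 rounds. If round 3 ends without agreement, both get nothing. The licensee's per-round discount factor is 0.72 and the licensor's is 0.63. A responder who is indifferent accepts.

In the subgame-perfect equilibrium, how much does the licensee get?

Solve by backward induction from round 3.
Round 3 (the licensee proposes): the licensor will accept anything ≥ 0, so the licensee offers 0 and keeps 50.
Round 2 (the licensor proposes): the licensee can get 50 next round, worth 0.72 × 50 = 36 now. The licensor offers 36 and keeps 50 − 36 = 14.
Round 1 (the licensee proposes): the licensor can get 14 next round, worth 0.63 × 14 = 8.82 now, so the licensee offers 8.82, keeping 41.18.

41.18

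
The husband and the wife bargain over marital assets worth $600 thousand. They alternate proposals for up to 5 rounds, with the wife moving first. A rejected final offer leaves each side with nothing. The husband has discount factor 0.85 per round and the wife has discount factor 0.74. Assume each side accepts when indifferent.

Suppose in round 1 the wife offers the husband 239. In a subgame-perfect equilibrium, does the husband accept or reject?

Round 5 (the wife proposes): the husband will accept anything ≥ 0, so the wife offers 0 and keeps 600.
Round 4 (the husband proposes): the wife can get 600 next round, worth 0.74 × 600 = 444 now. The husband offers 444 and keeps 600 − 444 = 156.
Round 3 (the wife proposes): the husband can get 156 next round, worth 0.85 × 156 = 132.6 now. The wife offers 132.6 and keeps 600 − 132.6 = 467.4.
Round 2 (the husband proposes): the wife can get 467.4 next round, worth 0.74 × 467.4 = 345.876 now. The husband offers 345.876 and keeps 600 − 345.876 = 254.124.
So by rejecting in round 1, the husband gets 254.124 next round, worth 0.85 × 254.124 = 216.0054 now.
Offer 239 ≥ 216.0054, so the husband accepts.

Accept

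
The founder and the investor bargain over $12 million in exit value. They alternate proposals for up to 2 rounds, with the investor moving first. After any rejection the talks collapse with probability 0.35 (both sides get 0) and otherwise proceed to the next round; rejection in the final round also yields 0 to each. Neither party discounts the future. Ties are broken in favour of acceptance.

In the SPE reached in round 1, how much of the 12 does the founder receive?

Round 2 (the founder proposes): the investor will accept anything ≥ 0, so the founder offers 0 and keeps 12.
Round 1 (the investor proposes): rejecting gives the founder an expected 0.65 × 12 = 7.8. The investor offers 7.8 and keeps 12 − 7.8 = 4.2.

7.8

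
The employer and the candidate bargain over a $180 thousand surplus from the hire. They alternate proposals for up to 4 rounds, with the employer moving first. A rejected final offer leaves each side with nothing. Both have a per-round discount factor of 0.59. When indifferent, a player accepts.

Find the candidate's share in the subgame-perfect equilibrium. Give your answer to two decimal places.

Solve by backward induction from round 4.
Round 4 (the candidate proposes): the employer will accept anything ≥ 0, so the candidate offers 0 and keeps 180.
Round 3 (the employer proposes): the candidate can get 180 next round, worth 0.59 × 180 = 106.2 now, so the employer offers 106.2, keeping 73.8.
Round 2 (the candidate proposes): the employer can get 73.8 next round, worth 0.59 × 73.8 = 43.542 now; the candidate offers that and keeps 136.458.
Round 1 (the employer proposes): the candidate can get 136.458 next round, worth 0.59 × 136.458 = 80.51022 now, so the employer offers 80.51022, keeping 99.48978.

80.51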